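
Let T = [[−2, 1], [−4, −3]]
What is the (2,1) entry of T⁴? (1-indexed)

100

T² = [[0, −5], [20, 5]]
T³ = [[20, 15], [−60, 5]]
T⁴ = [[−100, −25], [100, −75]]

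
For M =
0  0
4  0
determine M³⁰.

[[0, 0], [0, 0]]

M is strictly triangular, hence nilpotent: M² = 0, so M³⁰ = 0.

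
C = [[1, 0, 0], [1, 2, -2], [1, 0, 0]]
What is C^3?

[[1, 0, 0], [1, 8, -8], [1, 0, 0]]

C^2 = [[1, 0, 0], [1, 4, -4], [1, 0, 0]]
C^3 = [[1, 0, 0], [1, 8, -8], [1, 0, 0]]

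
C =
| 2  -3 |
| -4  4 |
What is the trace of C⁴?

1904

C² = [[16, -18], [-24, 28]]
C³ = [[104, -120], [-160, 184]]
C⁴ = [[688, -792], [-1056, 1216]]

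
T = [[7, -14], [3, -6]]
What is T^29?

T² = T (a projection; rank 1, trace 1), so T^29 = T.

[[7, -14], [3, -6]]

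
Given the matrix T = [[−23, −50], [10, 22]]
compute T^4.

[[341, 650], [−130, −244]]

tr T = −1 and det T = −6, so the characteristic polynomial is λ² − (−1)λ + (−6) with roots −3 and 2.
Eigenvectors give P = [[5, −2], [−2, 1]] with P⁻¹ = [[1, 2], [2, 5]], and T = P·diag(−3, 2)·P⁻¹.
Then T^4 = P·diag(81, 16)·P⁻¹ = [[405, −32], [−162, 16]] · [[1, 2], [2, 5]] = [[341, 650], [−130, −244]].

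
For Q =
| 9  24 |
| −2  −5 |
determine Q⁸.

[[26241, 78720], [−6560, −19679]]

tr Q = 4 and det Q = 3, so the characteristic polynomial is λ² − (4)λ + (3) with roots 1 and 3.
Eigenvectors give P = [[−3, 4], [1, −1]] with P⁻¹ = [[1, 4], [1, 3]], and Q = P·diag(1, 3)·P⁻¹.
Then Q⁸ = P·diag(1, 6561)·P⁻¹ = [[−3, 26244], [1, −6561]] · [[1, 4], [1, 3]] = [[26241, 78720], [−6560, −19679]].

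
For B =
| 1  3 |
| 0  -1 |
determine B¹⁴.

B² = I (check: tr B = 0 and det B = -1), so B¹⁴ = I since 14 is even.

[[1, 0], [0, 1]]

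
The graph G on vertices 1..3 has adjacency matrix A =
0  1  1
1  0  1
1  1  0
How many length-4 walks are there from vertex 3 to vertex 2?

5

The number of length-4 walks from vertex 3 to vertex 2 is entry (3,2) of A⁴, where A is the adjacency matrix.
A² = [[2, 1, 1], [1, 2, 1], [1, 1, 2]]
A³ = [[2, 3, 3], [3, 2, 3], [3, 3, 2]]
A⁴ = [[6, 5, 5], [5, 6, 5], [5, 5, 6]]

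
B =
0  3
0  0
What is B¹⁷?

[[0, 0], [0, 0]]

B is strictly triangular, hence nilpotent: B² = 0, so B¹⁷ = 0.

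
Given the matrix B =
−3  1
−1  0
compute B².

[[8, −3], [3, −1]]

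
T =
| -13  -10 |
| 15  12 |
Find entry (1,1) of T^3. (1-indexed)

-97

tr T = -1 and det T = -6, so the characteristic polynomial is λ² − (-1)λ + (-6) with roots 2 and -3.
Eigenvectors give P = [[2, -1], [-3, 1]] with P⁻¹ = [[-1, -1], [-3, -2]], and T = P·diag(2, -3)·P⁻¹.
Then T^3 = P·diag(8, -27)·P⁻¹ = [[16, 27], [-24, -27]] · [[-1, -1], [-3, -2]] = [[-97, -70], [105, 78]].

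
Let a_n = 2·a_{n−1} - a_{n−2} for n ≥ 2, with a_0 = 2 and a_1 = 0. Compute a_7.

-12

With companion matrix C = [[2, -1], [1, 0]], [a_n, a_{n−1}]ᵀ = C·[a_{n−1}, a_{n−2}]ᵀ, so [a_7, a_6]ᵀ = C⁶·[a_1, a_0]ᵀ.
C⁶ = [[7, -6], [6, -5]], giving [a_7, a_6]ᵀ = [[-12], [-10]].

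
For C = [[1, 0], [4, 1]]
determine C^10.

[[1, 0], [40, 1]]

C = I + N where N = [[0, 0], [4, 0]] is strictly lower-triangular, so N^2 = 0.
(I + N)^10 = I + 10·N = [[1, 0], [40, 1]].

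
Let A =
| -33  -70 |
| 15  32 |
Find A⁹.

tr A = -1 and det A = -6, so the characteristic polynomial is λ² − (-1)λ + (-6) with roots 2 and -3.
Eigenvectors give P = [[-2, 7], [1, -3]] with P⁻¹ = [[3, 7], [1, 2]], and A = P·diag(2, -3)·P⁻¹.
Then A⁹ = P·diag(512, -19683)·P⁻¹ = [[-1024, -137781], [512, 59049]] · [[3, 7], [1, 2]] = [[-140853, -282730], [60585, 121682]].

[[-140853, -282730], [60585, 121682]]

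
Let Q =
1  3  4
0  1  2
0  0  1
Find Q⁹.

[[1, 27, 252], [0, 1, 18], [0, 0, 1]]

Q = I + N where N = [[0, 3, 4], [0, 0, 2], [0, 0, 0]] is strictly upper-triangular, so N³ = 0.
(I + N)⁹ = I + 9·N + 36·N² = [[1, 27, 252], [0, 1, 18], [0, 0, 1]].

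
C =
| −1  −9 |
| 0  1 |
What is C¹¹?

[[−1, −9], [0, 1]]

C² = I (check: tr C = 0 and det C = −1), so C¹¹ = C since 11 is odd.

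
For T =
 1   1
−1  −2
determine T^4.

[[−1, −3], [3, 8]]

T^2 = [[0, −1], [1, 3]]
T^3 = [[1, 2], [−2, −5]]
T^4 = [[−1, −3], [3, 8]]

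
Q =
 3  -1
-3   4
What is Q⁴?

[[291, -217], [-651, 508]]

Q² = [[12, -7], [-21, 19]]
Q³ = [[57, -40], [-120, 97]]
Q⁴ = [[291, -217], [-651, 508]]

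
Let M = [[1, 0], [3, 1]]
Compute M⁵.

M = I + N where N = [[0, 0], [3, 0]] is strictly lower-triangular, so N² = 0.
(I + N)⁵ = I + 5·N = [[1, 0], [15, 1]].

[[1, 0], [15, 1]]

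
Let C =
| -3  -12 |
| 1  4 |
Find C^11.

C² = C (a projection; rank 1, trace 1), so C^11 = C.

[[-3, -12], [1, 4]]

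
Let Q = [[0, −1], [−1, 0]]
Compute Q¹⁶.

[[1, 0], [0, 1]]

Q² = I (check: tr Q = 0 and det Q = −1), so Q¹⁶ = I since 16 is even.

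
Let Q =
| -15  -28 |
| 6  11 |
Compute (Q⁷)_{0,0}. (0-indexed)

tr Q = -4 and det Q = 3, so the characteristic polynomial is λ² − (-4)λ + (3) with roots -3 and -1.
Eigenvectors give P = [[-7, -2], [3, 1]] with P⁻¹ = [[-1, -2], [3, 7]], and Q = P·diag(-3, -1)·P⁻¹.
Then Q⁷ = P·diag(-2187, -1)·P⁻¹ = [[15309, 2], [-6561, -1]] · [[-1, -2], [3, 7]] = [[-15303, -30604], [6558, 13115]].

-15303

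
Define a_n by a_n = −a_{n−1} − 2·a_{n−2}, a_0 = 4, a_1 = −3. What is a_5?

−21

With companion matrix T = [[−1, −2], [1, 0]], [a_n, a_{n−1}]ᵀ = T·[a_{n−1}, a_{n−2}]ᵀ, so [a_5, a_4]ᵀ = T⁴·[a_1, a_0]ᵀ.
T⁴ = [[−1, −6], [3, 2]], giving [a_5, a_4]ᵀ = [[−21], [−1]].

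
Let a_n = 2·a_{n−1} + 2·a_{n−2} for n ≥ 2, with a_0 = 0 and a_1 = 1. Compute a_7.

With companion matrix Q = [[2, 2], [1, 0]], [a_n, a_{n−1}]ᵀ = Q·[a_{n−1}, a_{n−2}]ᵀ, so [a_7, a_6]ᵀ = Q⁶·[a_1, a_0]ᵀ.
Q⁶ = [[328, 240], [120, 88]], giving [a_7, a_6]ᵀ = [[328], [120]].

328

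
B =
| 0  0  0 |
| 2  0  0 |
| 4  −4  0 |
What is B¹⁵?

[[0, 0, 0], [0, 0, 0], [0, 0, 0]]

B is strictly triangular, hence nilpotent: B³ = 0, so B¹⁵ = 0.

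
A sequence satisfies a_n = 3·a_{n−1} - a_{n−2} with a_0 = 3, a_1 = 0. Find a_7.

-432

With companion matrix T = [[3, -1], [1, 0]], [a_n, a_{n−1}]ᵀ = T·[a_{n−1}, a_{n−2}]ᵀ, so [a_7, a_6]ᵀ = T^6·[a_1, a_0]ᵀ.
T^6 = [[377, -144], [144, -55]], giving [a_7, a_6]ᵀ = [[-432], [-165]].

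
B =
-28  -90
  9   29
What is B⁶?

tr B = 1 and det B = -2, so the characteristic polynomial is λ² − (1)λ + (-2) with roots -1 and 2.
Eigenvectors give P = [[-10, -3], [3, 1]] with P⁻¹ = [[-1, -3], [3, 10]], and B = P·diag(-1, 2)·P⁻¹.
Then B⁶ = P·diag(1, 64)·P⁻¹ = [[-10, -192], [3, 64]] · [[-1, -3], [3, 10]] = [[-566, -1890], [189, 631]].

[[-566, -1890], [189, 631]]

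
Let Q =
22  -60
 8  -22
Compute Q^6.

tr Q = 0 and det Q = -4, so the characteristic polynomial is λ² − (0)λ + (-4) with roots -2 and 2.
Eigenvectors give P = [[5, -3], [2, -1]] with P⁻¹ = [[-1, 3], [-2, 5]], and Q = P·diag(-2, 2)·P⁻¹.
Then Q^6 = P·diag(64, 64)·P⁻¹ = [[320, -192], [128, -64]] · [[-1, 3], [-2, 5]] = [[64, 0], [0, 64]].

[[64, 0], [0, 64]]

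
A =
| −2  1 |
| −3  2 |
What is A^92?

A² = I (check: tr A = 0 and det A = −1), so A^92 = I since 92 is even.

[[1, 0], [0, 1]]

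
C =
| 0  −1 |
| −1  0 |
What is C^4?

C² = I (check: tr C = 0 and det C = −1), so C^4 = I since 4 is even.

[[1, 0], [0, 1]]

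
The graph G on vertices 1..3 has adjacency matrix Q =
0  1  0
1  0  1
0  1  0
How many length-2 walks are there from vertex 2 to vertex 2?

The number of length-2 walks from vertex 2 to vertex 2 is entry (2,2) of Q^2, where Q is the adjacency matrix.
Q^2 = [[1, 0, 1], [0, 2, 0], [1, 0, 1]]

2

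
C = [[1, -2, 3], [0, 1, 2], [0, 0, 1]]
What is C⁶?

[[1, -12, -42], [0, 1, 12], [0, 0, 1]]

C = I + N where N = [[0, -2, 3], [0, 0, 2], [0, 0, 0]] is strictly upper-triangular, so N³ = 0.
(I + N)⁶ = I + 6·N + 15·N² = [[1, -12, -42], [0, 1, 12], [0, 0, 1]].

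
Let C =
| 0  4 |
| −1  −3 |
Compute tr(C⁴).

C² = [[−4, −12], [3, 5]]
C³ = [[12, 20], [−5, −3]]
C⁴ = [[−20, −12], [3, −11]]

−31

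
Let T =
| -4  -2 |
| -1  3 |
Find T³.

T² = [[18, 2], [1, 11]]
T³ = [[-74, -30], [-15, 31]]

[[-74, -30], [-15, 31]]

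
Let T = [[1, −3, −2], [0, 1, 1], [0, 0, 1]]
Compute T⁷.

T = I + N where N = [[0, −3, −2], [0, 0, 1], [0, 0, 0]] is strictly upper-triangular, so N³ = 0.
(I + N)⁷ = I + 7·N + 21·N² = [[1, −21, −77], [0, 1, 7], [0, 0, 1]].

[[1, −21, −77], [0, 1, 7], [0, 0, 1]]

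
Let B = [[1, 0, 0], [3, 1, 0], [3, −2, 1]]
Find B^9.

B = I + N where N = [[0, 0, 0], [3, 0, 0], [3, −2, 0]] is strictly lower-triangular, so N^3 = 0.
(I + N)^9 = I + 9·N + 36·N^2 = [[1, 0, 0], [27, 1, 0], [−189, −18, 1]].

[[1, 0, 0], [27, 1, 0], [−189, −18, 1]]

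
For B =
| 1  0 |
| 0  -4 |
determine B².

[[1, 0], [0, 16]]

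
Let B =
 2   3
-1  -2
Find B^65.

[[2, 3], [-1, -2]]

B² = I (check: tr B = 0 and det B = -1), so B^65 = B since 65 is odd.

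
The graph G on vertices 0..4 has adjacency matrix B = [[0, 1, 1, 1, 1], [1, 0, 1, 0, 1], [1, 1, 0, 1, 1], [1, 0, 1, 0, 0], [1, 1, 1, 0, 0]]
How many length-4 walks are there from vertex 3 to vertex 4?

The number of length-4 walks from vertex 3 to vertex 4 is entry (3,4) of B⁴, where B is the adjacency matrix.
B² = [[4, 2, 3, 1, 2], [2, 3, 2, 2, 2], [3, 2, 4, 1, 2], [1, 2, 1, 2, 2], [2, 2, 2, 2, 3]]
B³ = [[8, 9, 9, 7, 9], [9, 6, 9, 4, 7], [9, 9, 8, 7, 9], [7, 4, 7, 2, 4], [9, 7, 9, 4, 6]]
B⁴ = [[34, 26, 33, 17, 26], [26, 25, 26, 18, 24], [33, 26, 34, 17, 26], [17, 18, 17, 14, 18], [26, 24, 26, 18, 25]]

18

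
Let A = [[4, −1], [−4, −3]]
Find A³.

A² = [[20, −1], [−4, 13]]
A³ = [[84, −17], [−68, −35]]

[[84, −17], [−68, −35]]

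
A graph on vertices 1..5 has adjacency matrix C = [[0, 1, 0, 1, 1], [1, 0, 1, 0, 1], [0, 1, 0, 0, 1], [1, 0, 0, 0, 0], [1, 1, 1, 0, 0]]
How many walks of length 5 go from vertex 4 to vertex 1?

The number of length-5 walks from vertex 4 to vertex 1 is entry (4,1) of C⁵, where C is the adjacency matrix.
C² = [[3, 1, 2, 0, 1], [1, 3, 1, 1, 2], [2, 1, 2, 0, 1], [0, 1, 0, 1, 1], [1, 2, 1, 1, 3]]
C³ = [[2, 6, 2, 3, 6], [6, 4, 5, 1, 5], [2, 5, 2, 2, 5], [3, 1, 2, 0, 1], [6, 5, 5, 1, 4]]
C⁴ = [[15, 10, 12, 2, 10], [10, 16, 9, 6, 15], [12, 9, 10, 2, 9], [2, 6, 2, 3, 6], [10, 15, 9, 6, 16]]
C⁵ = [[22, 37, 20, 15, 37], [37, 34, 31, 10, 35], [20, 31, 18, 12, 31], [15, 10, 12, 2, 10], [37, 35, 31, 10, 34]]

15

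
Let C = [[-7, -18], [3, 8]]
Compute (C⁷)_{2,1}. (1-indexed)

129

tr C = 1 and det C = -2, so the characteristic polynomial is λ² − (1)λ + (-2) with roots 2 and -1.
Eigenvectors give P = [[-2, 3], [1, -1]] with P⁻¹ = [[1, 3], [1, 2]], and C = P·diag(2, -1)·P⁻¹.
Then C⁷ = P·diag(128, -1)·P⁻¹ = [[-256, -3], [128, 1]] · [[1, 3], [1, 2]] = [[-259, -774], [129, 386]].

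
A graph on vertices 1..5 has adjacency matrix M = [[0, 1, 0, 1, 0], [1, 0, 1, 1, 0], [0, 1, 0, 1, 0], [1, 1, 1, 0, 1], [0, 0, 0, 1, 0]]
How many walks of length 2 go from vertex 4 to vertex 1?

1

The number of length-2 walks from vertex 4 to vertex 1 is entry (4,1) of M², where M is the adjacency matrix.
M² = [[2, 1, 2, 1, 1], [1, 3, 1, 2, 1], [2, 1, 2, 1, 1], [1, 2, 1, 4, 0], [1, 1, 1, 0, 1]]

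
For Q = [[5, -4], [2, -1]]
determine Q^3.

[[53, -52], [26, -25]]

tr Q = 4 and det Q = 3, so the characteristic polynomial is λ² − (4)λ + (3) with roots 3 and 1.
Eigenvectors give P = [[2, -1], [1, -1]] with P⁻¹ = [[1, -1], [1, -2]], and Q = P·diag(3, 1)·P⁻¹.
Then Q^3 = P·diag(27, 1)·P⁻¹ = [[54, -1], [27, -1]] · [[1, -1], [1, -2]] = [[53, -52], [26, -25]].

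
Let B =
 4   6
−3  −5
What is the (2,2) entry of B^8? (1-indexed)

tr B = −1 and det B = −2, so the characteristic polynomial is λ² − (−1)λ + (−2) with roots 1 and −2.
Eigenvectors give P = [[−2, 1], [1, −1]] with P⁻¹ = [[−1, −1], [−1, −2]], and B = P·diag(1, −2)·P⁻¹.
Then B^8 = P·diag(1, 256)·P⁻¹ = [[−2, 256], [1, −256]] · [[−1, −1], [−1, −2]] = [[−254, −510], [255, 511]].

511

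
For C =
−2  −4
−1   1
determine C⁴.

[[68, 52], [13, 29]]

C² = [[8, 4], [1, 5]]
C³ = [[−20, −28], [−7, 1]]
C⁴ = [[68, 52], [13, 29]]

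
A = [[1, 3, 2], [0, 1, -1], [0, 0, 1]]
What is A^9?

A = I + N where N = [[0, 3, 2], [0, 0, -1], [0, 0, 0]] is strictly upper-triangular, so N^3 = 0.
(I + N)^9 = I + 9·N + 36·N^2 = [[1, 27, -90], [0, 1, -9], [0, 0, 1]].

[[1, 27, -90], [0, 1, -9], [0, 0, 1]]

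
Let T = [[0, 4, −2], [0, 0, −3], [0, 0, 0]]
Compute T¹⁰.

T is strictly triangular, hence nilpotent: T³ = 0, so T¹⁰ = 0.

[[0, 0, 0], [0, 0, 0], [0, 0, 0]]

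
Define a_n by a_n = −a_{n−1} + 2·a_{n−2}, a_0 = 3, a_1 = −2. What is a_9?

−852

With companion matrix Q = [[−1, 2], [1, 0]], [a_n, a_{n−1}]ᵀ = Q·[a_{n−1}, a_{n−2}]ᵀ, so [a_9, a_8]ᵀ = Q⁸·[a_1, a_0]ᵀ.
Q⁸ = [[171, −170], [−85, 86]], giving [a_9, a_8]ᵀ = [[−852], [428]].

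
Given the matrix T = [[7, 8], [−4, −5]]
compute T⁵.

tr T = 2 and det T = −3, so the characteristic polynomial is λ² − (2)λ + (−3) with roots 3 and −1.
Eigenvectors give P = [[2, −1], [−1, 1]] with P⁻¹ = [[1, 1], [1, 2]], and T = P·diag(3, −1)·P⁻¹.
Then T⁵ = P·diag(243, −1)·P⁻¹ = [[486, 1], [−243, −1]] · [[1, 1], [1, 2]] = [[487, 488], [−244, −245]].

[[487, 488], [−244, −245]]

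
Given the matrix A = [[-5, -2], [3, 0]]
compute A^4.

[[211, 130], [-195, -114]]

tr A = -5 and det A = 6, so the characteristic polynomial is λ² − (-5)λ + (6) with roots -3 and -2.
Eigenvectors give P = [[-1, -2], [1, 3]] with P⁻¹ = [[-3, -2], [1, 1]], and A = P·diag(-3, -2)·P⁻¹.
Then A^4 = P·diag(81, 16)·P⁻¹ = [[-81, -32], [81, 48]] · [[-3, -2], [1, 1]] = [[211, 130], [-195, -114]].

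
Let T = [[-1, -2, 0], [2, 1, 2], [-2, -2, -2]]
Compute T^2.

[[-3, 0, -4], [-4, -7, -2], [2, 6, 0]]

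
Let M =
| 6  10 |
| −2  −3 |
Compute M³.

[[36, 70], [−14, −27]]

tr M = 3 and det M = 2, so the characteristic polynomial is λ² − (3)λ + (2) with roots 1 and 2.
Eigenvectors give P = [[2, −5], [−1, 2]] with P⁻¹ = [[−2, −5], [−1, −2]], and M = P·diag(1, 2)·P⁻¹.
Then M³ = P·diag(1, 8)·P⁻¹ = [[2, −40], [−1, 16]] · [[−2, −5], [−1, −2]] = [[36, 70], [−14, −27]].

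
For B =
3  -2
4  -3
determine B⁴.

B² = I (check: tr B = 0 and det B = -1), so B⁴ = I since 4 is even.

[[1, 0], [0, 1]]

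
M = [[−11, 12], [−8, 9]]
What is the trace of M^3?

−26

tr M = −2 and det M = −3, so the characteristic polynomial is λ² − (−2)λ + (−3) with roots 1 and −3.
Eigenvectors give P = [[−1, 3], [−1, 2]] with P⁻¹ = [[2, −3], [1, −1]], and M = P·diag(1, −3)·P⁻¹.
Then M^3 = P·diag(1, −27)·P⁻¹ = [[−1, −81], [−1, −54]] · [[2, −3], [1, −1]] = [[−83, 84], [−56, 57]].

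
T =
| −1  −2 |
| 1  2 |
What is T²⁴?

T² = T (a projection; rank 1, trace 1), so T²⁴ = T.

[[−1, −2], [1, 2]]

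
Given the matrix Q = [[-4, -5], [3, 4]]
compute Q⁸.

Q² = I (check: tr Q = 0 and det Q = -1), so Q⁸ = I since 8 is even.

[[1, 0], [0, 1]]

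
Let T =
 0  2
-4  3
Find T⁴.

T² = [[-8, 6], [-12, 1]]
T³ = [[-24, 2], [-4, -21]]
T⁴ = [[-8, -42], [84, -71]]

[[-8, -42], [84, -71]]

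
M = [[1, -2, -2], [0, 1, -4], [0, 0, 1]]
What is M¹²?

M = I + N where N = [[0, -2, -2], [0, 0, -4], [0, 0, 0]] is strictly upper-triangular, so N³ = 0.
(I + N)¹² = I + 12·N + 66·N² = [[1, -24, 504], [0, 1, -48], [0, 0, 1]].

[[1, -24, 504], [0, 1, -48], [0, 0, 1]]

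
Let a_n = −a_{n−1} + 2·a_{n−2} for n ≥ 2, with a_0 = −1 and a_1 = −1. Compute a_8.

−1

With companion matrix Q = [[−1, 2], [1, 0]], [a_n, a_{n−1}]ᵀ = Q·[a_{n−1}, a_{n−2}]ᵀ, so [a_8, a_7]ᵀ = Q⁷·[a_1, a_0]ᵀ.
Q⁷ = [[−85, 86], [43, −42]], giving [a_8, a_7]ᵀ = [[−1], [−1]].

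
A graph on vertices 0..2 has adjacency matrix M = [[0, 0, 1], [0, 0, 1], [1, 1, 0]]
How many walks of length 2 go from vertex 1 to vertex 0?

1

The number of length-2 walks from vertex 1 to vertex 0 is entry (1,0) of M^2, where M is the adjacency matrix.
M^2 = [[1, 1, 0], [1, 1, 0], [0, 0, 2]]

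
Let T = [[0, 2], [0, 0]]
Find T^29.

[[0, 0], [0, 0]]

T is strictly triangular, hence nilpotent: T^2 = 0, so T^29 = 0.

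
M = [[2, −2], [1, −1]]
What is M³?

M² = M (a projection; rank 1, trace 1), so M³ = M.

[[2, −2], [1, −1]]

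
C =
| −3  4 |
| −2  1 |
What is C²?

[[1, −8], [4, −7]]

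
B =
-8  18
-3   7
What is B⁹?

[[-1538, 3078], [-513, 1027]]

tr B = -1 and det B = -2, so the characteristic polynomial is λ² − (-1)λ + (-2) with roots -2 and 1.
Eigenvectors give P = [[3, -2], [1, -1]] with P⁻¹ = [[1, -2], [1, -3]], and B = P·diag(-2, 1)·P⁻¹.
Then B⁹ = P·diag(-512, 1)·P⁻¹ = [[-1536, -2], [-512, -1]] · [[1, -2], [1, -3]] = [[-1538, 3078], [-513, 1027]].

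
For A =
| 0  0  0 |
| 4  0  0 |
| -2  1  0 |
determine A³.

[[0, 0, 0], [0, 0, 0], [0, 0, 0]]

A is strictly triangular, hence nilpotent: A³ = 0, so A³ = 0.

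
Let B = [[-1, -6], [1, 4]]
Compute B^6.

tr B = 3 and det B = 2, so the characteristic polynomial is λ² − (3)λ + (2) with roots 1 and 2.
Eigenvectors give P = [[-3, 2], [1, -1]] with P⁻¹ = [[-1, -2], [-1, -3]], and B = P·diag(1, 2)·P⁻¹.
Then B^6 = P·diag(1, 64)·P⁻¹ = [[-3, 128], [1, -64]] · [[-1, -2], [-1, -3]] = [[-125, -378], [63, 190]].

[[-125, -378], [63, 190]]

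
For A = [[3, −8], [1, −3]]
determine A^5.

A² = I (check: tr A = 0 and det A = −1), so A^5 = A since 5 is odd.

[[3, −8], [1, −3]]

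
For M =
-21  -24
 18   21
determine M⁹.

tr M = 0 and det M = -9, so the characteristic polynomial is λ² − (0)λ + (-9) with roots -3 and 3.
Eigenvectors give P = [[4, 1], [-3, -1]] with P⁻¹ = [[1, 1], [-3, -4]], and M = P·diag(-3, 3)·P⁻¹.
Then M⁹ = P·diag(-19683, 19683)·P⁻¹ = [[-78732, 19683], [59049, -19683]] · [[1, 1], [-3, -4]] = [[-137781, -157464], [118098, 137781]].

[[-137781, -157464], [118098, 137781]]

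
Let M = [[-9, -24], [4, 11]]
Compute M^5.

tr M = 2 and det M = -3, so the characteristic polynomial is λ² − (2)λ + (-3) with roots 3 and -1.
Eigenvectors give P = [[-2, -3], [1, 1]] with P⁻¹ = [[1, 3], [-1, -2]], and M = P·diag(3, -1)·P⁻¹.
Then M^5 = P·diag(243, -1)·P⁻¹ = [[-486, 3], [243, -1]] · [[1, 3], [-1, -2]] = [[-489, -1464], [244, 731]].

[[-489, -1464], [244, 731]]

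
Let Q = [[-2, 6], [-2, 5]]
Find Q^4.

[[-44, 90], [-30, 61]]

tr Q = 3 and det Q = 2, so the characteristic polynomial is λ² − (3)λ + (2) with roots 1 and 2.
Eigenvectors give P = [[-2, 3], [-1, 2]] with P⁻¹ = [[-2, 3], [-1, 2]], and Q = P·diag(1, 2)·P⁻¹.
Then Q^4 = P·diag(1, 16)·P⁻¹ = [[-2, 48], [-1, 32]] · [[-2, 3], [-1, 2]] = [[-44, 90], [-30, 61]].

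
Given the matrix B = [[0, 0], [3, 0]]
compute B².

B is strictly triangular, hence nilpotent: B² = 0, so B² = 0.

[[0, 0], [0, 0]]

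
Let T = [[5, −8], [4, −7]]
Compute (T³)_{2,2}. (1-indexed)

−55

tr T = −2 and det T = −3, so the characteristic polynomial is λ² − (−2)λ + (−3) with roots −3 and 1.
Eigenvectors give P = [[1, 2], [1, 1]] with P⁻¹ = [[−1, 2], [1, −1]], and T = P·diag(−3, 1)·P⁻¹.
Then T³ = P·diag(−27, 1)·P⁻¹ = [[−27, 2], [−27, 1]] · [[−1, 2], [1, −1]] = [[29, −56], [28, −55]].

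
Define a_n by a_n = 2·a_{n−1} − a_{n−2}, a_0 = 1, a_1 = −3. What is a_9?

With companion matrix A = [[2, −1], [1, 0]], [a_n, a_{n−1}]ᵀ = A·[a_{n−1}, a_{n−2}]ᵀ, so [a_9, a_8]ᵀ = A⁸·[a_1, a_0]ᵀ.
A⁸ = [[9, −8], [8, −7]], giving [a_9, a_8]ᵀ = [[−35], [−31]].

−35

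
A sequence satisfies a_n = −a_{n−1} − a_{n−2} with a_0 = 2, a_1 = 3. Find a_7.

With companion matrix A = [[−1, −1], [1, 0]], [a_n, a_{n−1}]ᵀ = A·[a_{n−1}, a_{n−2}]ᵀ, so [a_7, a_6]ᵀ = A⁶·[a_1, a_0]ᵀ.
A⁶ = [[1, 0], [0, 1]], giving [a_7, a_6]ᵀ = [[3], [2]].

3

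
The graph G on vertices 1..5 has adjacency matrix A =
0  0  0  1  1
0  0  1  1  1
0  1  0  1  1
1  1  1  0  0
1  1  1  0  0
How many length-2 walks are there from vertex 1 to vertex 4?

The number of length-2 walks from vertex 1 to vertex 4 is entry (1,4) of A², where A is the adjacency matrix.
A² = [[2, 2, 2, 0, 0], [2, 3, 2, 1, 1], [2, 2, 3, 1, 1], [0, 1, 1, 3, 3], [0, 1, 1, 3, 3]]

0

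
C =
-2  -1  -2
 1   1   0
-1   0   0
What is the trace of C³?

-16

C² = [[5, 1, 4], [-1, 0, -2], [2, 1, 2]]
C³ = [[-13, -4, -10], [4, 1, 2], [-5, -1, -4]]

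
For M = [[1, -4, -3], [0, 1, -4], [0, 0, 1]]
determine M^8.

M = I + N where N = [[0, -4, -3], [0, 0, -4], [0, 0, 0]] is strictly upper-triangular, so N^3 = 0.
(I + N)^8 = I + 8·N + 28·N^2 = [[1, -32, 424], [0, 1, -32], [0, 0, 1]].

[[1, -32, 424], [0, 1, -32], [0, 0, 1]]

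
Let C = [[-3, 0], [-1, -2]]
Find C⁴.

tr C = -5 and det C = 6, so the characteristic polynomial is λ² − (-5)λ + (6) with roots -3 and -2.
Eigenvectors give P = [[1, 0], [1, -1]] with P⁻¹ = [[1, 0], [1, -1]], and C = P·diag(-3, -2)·P⁻¹.
Then C⁴ = P·diag(81, 16)·P⁻¹ = [[81, 0], [81, -16]] · [[1, 0], [1, -1]] = [[81, 0], [65, 16]].

[[81, 0], [65, 16]]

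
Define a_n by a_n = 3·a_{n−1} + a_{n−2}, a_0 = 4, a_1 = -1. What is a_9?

With companion matrix A = [[3, 1], [1, 0]], [a_n, a_{n−1}]ᵀ = A·[a_{n−1}, a_{n−2}]ᵀ, so [a_9, a_8]ᵀ = A⁸·[a_1, a_0]ᵀ.
A⁸ = [[12970, 3927], [3927, 1189]], giving [a_9, a_8]ᵀ = [[2738], [829]].

2738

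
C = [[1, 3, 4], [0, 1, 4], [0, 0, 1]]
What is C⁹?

[[1, 27, 468], [0, 1, 36], [0, 0, 1]]

C = I + N where N = [[0, 3, 4], [0, 0, 4], [0, 0, 0]] is strictly upper-triangular, so N³ = 0.
(I + N)⁹ = I + 9·N + 36·N² = [[1, 27, 468], [0, 1, 36], [0, 0, 1]].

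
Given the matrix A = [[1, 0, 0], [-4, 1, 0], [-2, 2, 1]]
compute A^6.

A = I + N where N = [[0, 0, 0], [-4, 0, 0], [-2, 2, 0]] is strictly lower-triangular, so N^3 = 0.
(I + N)^6 = I + 6·N + 15·N^2 = [[1, 0, 0], [-24, 1, 0], [-132, 12, 1]].

[[1, 0, 0], [-24, 1, 0], [-132, 12, 1]]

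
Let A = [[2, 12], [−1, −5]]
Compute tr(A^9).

tr A = −3 and det A = 2, so the characteristic polynomial is λ² − (−3)λ + (2) with roots −1 and −2.
Eigenvectors give P = [[4, −3], [−1, 1]] with P⁻¹ = [[1, 3], [1, 4]], and A = P·diag(−1, −2)·P⁻¹.
Then A^9 = P·diag(−1, −512)·P⁻¹ = [[−4, 1536], [1, −512]] · [[1, 3], [1, 4]] = [[1532, 6132], [−511, −2045]].

−513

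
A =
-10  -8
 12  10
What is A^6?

tr A = 0 and det A = -4, so the characteristic polynomial is λ² − (0)λ + (-4) with roots 2 and -2.
Eigenvectors give P = [[2, -1], [-3, 1]] with P⁻¹ = [[-1, -1], [-3, -2]], and A = P·diag(2, -2)·P⁻¹.
Then A^6 = P·diag(64, 64)·P⁻¹ = [[128, -64], [-192, 64]] · [[-1, -1], [-3, -2]] = [[64, 0], [0, 64]].

[[64, 0], [0, 64]]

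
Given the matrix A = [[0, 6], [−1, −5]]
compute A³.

tr A = −5 and det A = 6, so the characteristic polynomial is λ² − (−5)λ + (6) with roots −3 and −2.
Eigenvectors give P = [[−2, −3], [1, 1]] with P⁻¹ = [[1, 3], [−1, −2]], and A = P·diag(−3, −2)·P⁻¹.
Then A³ = P·diag(−27, −8)·P⁻¹ = [[54, 24], [−27, −8]] · [[1, 3], [−1, −2]] = [[30, 114], [−19, −65]].

[[30, 114], [−19, −65]]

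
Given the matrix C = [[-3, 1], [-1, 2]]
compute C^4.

C^2 = [[8, -1], [1, 3]]
C^3 = [[-23, 6], [-6, 7]]
C^4 = [[63, -11], [11, 8]]

[[63, -11], [11, 8]]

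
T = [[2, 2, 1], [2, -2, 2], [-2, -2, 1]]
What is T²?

[[6, -2, 7], [-4, 4, 0], [-10, -2, -5]]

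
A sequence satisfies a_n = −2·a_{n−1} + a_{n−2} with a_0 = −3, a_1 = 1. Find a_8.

−915

With companion matrix Q = [[−2, 1], [1, 0]], [a_n, a_{n−1}]ᵀ = Q·[a_{n−1}, a_{n−2}]ᵀ, so [a_8, a_7]ᵀ = Q^7·[a_1, a_0]ᵀ.
Q^7 = [[−408, 169], [169, −70]], giving [a_8, a_7]ᵀ = [[−915], [379]].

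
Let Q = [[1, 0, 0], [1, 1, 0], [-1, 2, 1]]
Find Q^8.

Q = I + N where N = [[0, 0, 0], [1, 0, 0], [-1, 2, 0]] is strictly lower-triangular, so N^3 = 0.
(I + N)^8 = I + 8·N + 28·N^2 = [[1, 0, 0], [8, 1, 0], [48, 16, 1]].

[[1, 0, 0], [8, 1, 0], [48, 16, 1]]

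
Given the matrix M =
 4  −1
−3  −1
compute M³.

[[85, −16], [−48, 5]]

M² = [[19, −3], [−9, 4]]
M³ = [[85, −16], [−48, 5]]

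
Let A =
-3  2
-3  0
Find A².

[[3, -6], [9, -6]]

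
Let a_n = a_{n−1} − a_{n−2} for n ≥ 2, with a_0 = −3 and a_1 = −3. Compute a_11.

With companion matrix B = [[1, −1], [1, 0]], [a_n, a_{n−1}]ᵀ = B·[a_{n−1}, a_{n−2}]ᵀ, so [a_11, a_10]ᵀ = B¹⁰·[a_1, a_0]ᵀ.
B¹⁰ = [[−1, 1], [−1, 0]], giving [a_11, a_10]ᵀ = [[0], [3]].

0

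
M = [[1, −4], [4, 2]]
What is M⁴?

[[81, 324], [−324, 0]]

M² = [[−15, −12], [12, −12]]
M³ = [[−63, 36], [−36, −72]]
M⁴ = [[81, 324], [−324, 0]]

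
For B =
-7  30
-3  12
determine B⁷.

tr B = 5 and det B = 6, so the characteristic polynomial is λ² − (5)λ + (6) with roots 2 and 3.
Eigenvectors give P = [[10, 3], [3, 1]] with P⁻¹ = [[1, -3], [-3, 10]], and B = P·diag(2, 3)·P⁻¹.
Then B⁷ = P·diag(128, 2187)·P⁻¹ = [[1280, 6561], [384, 2187]] · [[1, -3], [-3, 10]] = [[-18403, 61770], [-6177, 20718]].

[[-18403, 61770], [-6177, 20718]]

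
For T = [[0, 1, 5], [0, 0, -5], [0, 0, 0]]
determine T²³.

[[0, 0, 0], [0, 0, 0], [0, 0, 0]]

T is strictly triangular, hence nilpotent: T³ = 0, so T²³ = 0.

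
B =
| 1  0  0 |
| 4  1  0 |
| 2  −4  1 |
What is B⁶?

[[1, 0, 0], [24, 1, 0], [−228, −24, 1]]

B = I + N where N = [[0, 0, 0], [4, 0, 0], [2, −4, 0]] is strictly lower-triangular, so N³ = 0.
(I + N)⁶ = I + 6·N + 15·N² = [[1, 0, 0], [24, 1, 0], [−228, −24, 1]].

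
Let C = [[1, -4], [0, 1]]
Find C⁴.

[[1, -16], [0, 1]]

C = I + N where N = [[0, -4], [0, 0]] is strictly upper-triangular, so N² = 0.
(I + N)⁴ = I + 4·N = [[1, -16], [0, 1]].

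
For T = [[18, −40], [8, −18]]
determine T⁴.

tr T = 0 and det T = −4, so the characteristic polynomial is λ² − (0)λ + (−4) with roots 2 and −2.
Eigenvectors give P = [[5, 2], [2, 1]] with P⁻¹ = [[1, −2], [−2, 5]], and T = P·diag(2, −2)·P⁻¹.
Then T⁴ = P·diag(16, 16)·P⁻¹ = [[80, 32], [32, 16]] · [[1, −2], [−2, 5]] = [[16, 0], [0, 16]].

[[16, 0], [0, 16]]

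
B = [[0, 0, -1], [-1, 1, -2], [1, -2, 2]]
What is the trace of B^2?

11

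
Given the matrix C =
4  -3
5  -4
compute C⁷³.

C² = I (check: tr C = 0 and det C = -1), so C⁷³ = C since 73 is odd.

[[4, -3], [5, -4]]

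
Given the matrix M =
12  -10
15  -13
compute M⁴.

[[-114, 130], [-195, 211]]

tr M = -1 and det M = -6, so the characteristic polynomial is λ² − (-1)λ + (-6) with roots -3 and 2.
Eigenvectors give P = [[-2, 1], [-3, 1]] with P⁻¹ = [[1, -1], [3, -2]], and M = P·diag(-3, 2)·P⁻¹.
Then M⁴ = P·diag(81, 16)·P⁻¹ = [[-162, 16], [-243, 16]] · [[1, -1], [3, -2]] = [[-114, 130], [-195, 211]].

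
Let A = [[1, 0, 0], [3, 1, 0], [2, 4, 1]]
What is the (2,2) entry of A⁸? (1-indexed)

A = I + N where N = [[0, 0, 0], [3, 0, 0], [2, 4, 0]] is strictly lower-triangular, so N³ = 0.
(I + N)⁸ = I + 8·N + 28·N² = [[1, 0, 0], [24, 1, 0], [352, 32, 1]].

1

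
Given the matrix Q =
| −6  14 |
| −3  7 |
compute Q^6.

Q² = Q (a projection; rank 1, trace 1), so Q^6 = Q.

[[−6, 14], [−3, 7]]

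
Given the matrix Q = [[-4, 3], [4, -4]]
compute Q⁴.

[[1552, -1344], [-1792, 1552]]

Q² = [[28, -24], [-32, 28]]
Q³ = [[-208, 180], [240, -208]]
Q⁴ = [[1552, -1344], [-1792, 1552]]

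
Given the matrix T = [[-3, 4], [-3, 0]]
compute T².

[[-3, -12], [9, -12]]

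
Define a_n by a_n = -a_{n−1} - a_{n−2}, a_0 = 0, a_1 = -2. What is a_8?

2

With companion matrix B = [[-1, -1], [1, 0]], [a_n, a_{n−1}]ᵀ = B·[a_{n−1}, a_{n−2}]ᵀ, so [a_8, a_7]ᵀ = B⁷·[a_1, a_0]ᵀ.
B⁷ = [[-1, -1], [1, 0]], giving [a_8, a_7]ᵀ = [[2], [-2]].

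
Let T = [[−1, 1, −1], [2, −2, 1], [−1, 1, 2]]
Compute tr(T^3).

−25

T^2 = [[4, −4, 0], [−7, 7, −2], [1, −1, 6]]
T^3 = [[−12, 12, −8], [23, −23, 10], [−9, 9, 10]]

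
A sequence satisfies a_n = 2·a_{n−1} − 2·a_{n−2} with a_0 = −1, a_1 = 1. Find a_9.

16

With companion matrix M = [[2, −2], [1, 0]], [a_n, a_{n−1}]ᵀ = M·[a_{n−1}, a_{n−2}]ᵀ, so [a_9, a_8]ᵀ = M⁸·[a_1, a_0]ᵀ.
M⁸ = [[16, 0], [0, 16]], giving [a_9, a_8]ᵀ = [[16], [−16]].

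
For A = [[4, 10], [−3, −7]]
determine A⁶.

tr A = −3 and det A = 2, so the characteristic polynomial is λ² − (−3)λ + (2) with roots −1 and −2.
Eigenvectors give P = [[−2, −5], [1, 3]] with P⁻¹ = [[−3, −5], [1, 2]], and A = P·diag(−1, −2)·P⁻¹.
Then A⁶ = P·diag(1, 64)·P⁻¹ = [[−2, −320], [1, 192]] · [[−3, −5], [1, 2]] = [[−314, −630], [189, 379]].

[[−314, −630], [189, 379]]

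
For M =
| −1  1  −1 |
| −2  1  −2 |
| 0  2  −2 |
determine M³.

[[5, −1, 3], [10, 3, 2], [8, −6, 8]]

M² = [[−1, −2, 1], [0, −5, 4], [−4, −2, 0]]
M³ = [[5, −1, 3], [10, 3, 2], [8, −6, 8]]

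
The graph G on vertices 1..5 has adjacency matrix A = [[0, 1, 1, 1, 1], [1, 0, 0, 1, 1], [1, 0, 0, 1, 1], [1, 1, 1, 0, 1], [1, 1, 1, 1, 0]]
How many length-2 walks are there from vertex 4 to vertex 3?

2

The number of length-2 walks from vertex 4 to vertex 3 is entry (4,3) of A², where A is the adjacency matrix.
A² = [[4, 2, 2, 3, 3], [2, 3, 3, 2, 2], [2, 3, 3, 2, 2], [3, 2, 2, 4, 3], [3, 2, 2, 3, 4]]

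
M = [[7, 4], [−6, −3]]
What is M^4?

tr M = 4 and det M = 3, so the characteristic polynomial is λ² − (4)λ + (3) with roots 1 and 3.
Eigenvectors give P = [[−2, −1], [3, 1]] with P⁻¹ = [[1, 1], [−3, −2]], and M = P·diag(1, 3)·P⁻¹.
Then M^4 = P·diag(1, 81)·P⁻¹ = [[−2, −81], [3, 81]] · [[1, 1], [−3, −2]] = [[241, 160], [−240, −159]].

[[241, 160], [−240, −159]]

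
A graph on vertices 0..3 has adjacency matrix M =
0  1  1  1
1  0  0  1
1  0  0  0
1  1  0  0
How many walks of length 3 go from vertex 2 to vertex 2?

0

The number of length-3 walks from vertex 2 to vertex 2 is entry (2,2) of M³, where M is the adjacency matrix.
M² = [[3, 1, 0, 1], [1, 2, 1, 1], [0, 1, 1, 1], [1, 1, 1, 2]]
M³ = [[2, 4, 3, 4], [4, 2, 1, 3], [3, 1, 0, 1], [4, 3, 1, 2]]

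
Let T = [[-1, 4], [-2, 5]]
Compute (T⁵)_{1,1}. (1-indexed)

tr T = 4 and det T = 3, so the characteristic polynomial is λ² − (4)λ + (3) with roots 3 and 1.
Eigenvectors give P = [[-1, -2], [-1, -1]] with P⁻¹ = [[1, -2], [-1, 1]], and T = P·diag(3, 1)·P⁻¹.
Then T⁵ = P·diag(243, 1)·P⁻¹ = [[-243, -2], [-243, -1]] · [[1, -2], [-1, 1]] = [[-241, 484], [-242, 485]].

-241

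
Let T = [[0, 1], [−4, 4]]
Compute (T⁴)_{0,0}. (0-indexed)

−48

T² = [[−4, 4], [−16, 12]]
T³ = [[−16, 12], [−48, 32]]
T⁴ = [[−48, 32], [−128, 80]]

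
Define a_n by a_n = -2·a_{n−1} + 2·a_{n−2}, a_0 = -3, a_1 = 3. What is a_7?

1704

With companion matrix Q = [[-2, 2], [1, 0]], [a_n, a_{n−1}]ᵀ = Q·[a_{n−1}, a_{n−2}]ᵀ, so [a_7, a_6]ᵀ = Q⁶·[a_1, a_0]ᵀ.
Q⁶ = [[328, -240], [-120, 88]], giving [a_7, a_6]ᵀ = [[1704], [-624]].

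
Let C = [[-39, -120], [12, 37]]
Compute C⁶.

tr C = -2 and det C = -3, so the characteristic polynomial is λ² − (-2)λ + (-3) with roots 1 and -3.
Eigenvectors give P = [[-3, 10], [1, -3]] with P⁻¹ = [[3, 10], [1, 3]], and C = P·diag(1, -3)·P⁻¹.
Then C⁶ = P·diag(1, 729)·P⁻¹ = [[-3, 7290], [1, -2187]] · [[3, 10], [1, 3]] = [[7281, 21840], [-2184, -6551]].

[[7281, 21840], [-2184, -6551]]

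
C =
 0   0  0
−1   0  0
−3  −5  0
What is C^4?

C is strictly triangular, hence nilpotent: C^3 = 0, so C^4 = 0.

[[0, 0, 0], [0, 0, 0], [0, 0, 0]]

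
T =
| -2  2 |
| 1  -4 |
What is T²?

[[6, -12], [-6, 18]]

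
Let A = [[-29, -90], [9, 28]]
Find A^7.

[[-1289, -3870], [387, 1162]]

tr A = -1 and det A = -2, so the characteristic polynomial is λ² − (-1)λ + (-2) with roots 1 and -2.
Eigenvectors give P = [[3, -10], [-1, 3]] with P⁻¹ = [[-3, -10], [-1, -3]], and A = P·diag(1, -2)·P⁻¹.
Then A^7 = P·diag(1, -128)·P⁻¹ = [[3, 1280], [-1, -384]] · [[-3, -10], [-1, -3]] = [[-1289, -3870], [387, 1162]].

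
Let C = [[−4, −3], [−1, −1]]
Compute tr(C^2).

23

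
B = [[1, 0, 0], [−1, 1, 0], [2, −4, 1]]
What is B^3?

B = I + N where N = [[0, 0, 0], [−1, 0, 0], [2, −4, 0]] is strictly lower-triangular, so N^3 = 0.
(I + N)^3 = I + 3·N + 3·N^2 = [[1, 0, 0], [−3, 1, 0], [18, −12, 1]].

[[1, 0, 0], [−3, 1, 0], [18, −12, 1]]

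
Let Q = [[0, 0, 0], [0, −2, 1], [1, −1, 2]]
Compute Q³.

Q² = [[0, 0, 0], [1, 3, 0], [2, 0, 3]]
Q³ = [[0, 0, 0], [0, −6, 3], [3, −3, 6]]

[[0, 0, 0], [0, −6, 3], [3, −3, 6]]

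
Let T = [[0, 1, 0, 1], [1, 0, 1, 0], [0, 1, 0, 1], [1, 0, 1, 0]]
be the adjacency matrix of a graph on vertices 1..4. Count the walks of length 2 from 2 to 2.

2

The number of length-2 walks from vertex 2 to vertex 2 is entry (2,2) of T², where T is the adjacency matrix.
T² = [[2, 0, 2, 0], [0, 2, 0, 2], [2, 0, 2, 0], [0, 2, 0, 2]]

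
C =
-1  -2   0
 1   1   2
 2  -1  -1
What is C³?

C² = [[-1, 0, -4], [4, -3, 0], [-5, -4, -1]]
C³ = [[-7, 6, 4], [-7, -11, -6], [-1, 7, -7]]

[[-7, 6, 4], [-7, -11, -6], [-1, 7, -7]]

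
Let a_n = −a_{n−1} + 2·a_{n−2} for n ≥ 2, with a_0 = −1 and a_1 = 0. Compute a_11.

682

With companion matrix M = [[−1, 2], [1, 0]], [a_n, a_{n−1}]ᵀ = M·[a_{n−1}, a_{n−2}]ᵀ, so [a_11, a_10]ᵀ = M^10·[a_1, a_0]ᵀ.
M^10 = [[683, −682], [−341, 342]], giving [a_11, a_10]ᵀ = [[682], [−342]].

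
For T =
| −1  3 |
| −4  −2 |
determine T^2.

[[−11, −9], [12, −8]]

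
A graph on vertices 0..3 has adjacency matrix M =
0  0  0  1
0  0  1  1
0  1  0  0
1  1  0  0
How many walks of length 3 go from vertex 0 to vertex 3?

The number of length-3 walks from vertex 0 to vertex 3 is entry (0,3) of M³, where M is the adjacency matrix.
M² = [[1, 1, 0, 0], [1, 2, 0, 0], [0, 0, 1, 1], [0, 0, 1, 2]]
M³ = [[0, 0, 1, 2], [0, 0, 2, 3], [1, 2, 0, 0], [2, 3, 0, 0]]

2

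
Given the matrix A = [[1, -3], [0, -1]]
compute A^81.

A² = I (check: tr A = 0 and det A = -1), so A^81 = A since 81 is odd.

[[1, -3], [0, -1]]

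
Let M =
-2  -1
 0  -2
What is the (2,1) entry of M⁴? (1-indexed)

M² = [[4, 4], [0, 4]]
M³ = [[-8, -12], [0, -8]]
M⁴ = [[16, 32], [0, 16]]

0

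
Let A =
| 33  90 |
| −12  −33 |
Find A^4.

tr A = 0 and det A = −9, so the characteristic polynomial is λ² − (0)λ + (−9) with roots −3 and 3.
Eigenvectors give P = [[−5, −3], [2, 1]] with P⁻¹ = [[1, 3], [−2, −5]], and A = P·diag(−3, 3)·P⁻¹.
Then A^4 = P·diag(81, 81)·P⁻¹ = [[−405, −243], [162, 81]] · [[1, 3], [−2, −5]] = [[81, 0], [0, 81]].

[[81, 0], [0, 81]]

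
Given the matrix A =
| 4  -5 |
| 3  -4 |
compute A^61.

A² = I (check: tr A = 0 and det A = -1), so A^61 = A since 61 is odd.

[[4, -5], [3, -4]]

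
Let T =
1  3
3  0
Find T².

[[10, 3], [3, 9]]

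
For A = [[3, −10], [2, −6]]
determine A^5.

tr A = −3 and det A = 2, so the characteristic polynomial is λ² − (−3)λ + (2) with roots −2 and −1.
Eigenvectors give P = [[2, 5], [1, 2]] with P⁻¹ = [[−2, 5], [1, −2]], and A = P·diag(−2, −1)·P⁻¹.
Then A^5 = P·diag(−32, −1)·P⁻¹ = [[−64, −5], [−32, −2]] · [[−2, 5], [1, −2]] = [[123, −310], [62, −156]].

[[123, −310], [62, −156]]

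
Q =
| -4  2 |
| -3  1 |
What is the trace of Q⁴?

tr Q = -3 and det Q = 2, so the characteristic polynomial is λ² − (-3)λ + (2) with roots -1 and -2.
Eigenvectors give P = [[-2, 1], [-3, 1]] with P⁻¹ = [[1, -1], [3, -2]], and Q = P·diag(-1, -2)·P⁻¹.
Then Q⁴ = P·diag(1, 16)·P⁻¹ = [[-2, 16], [-3, 16]] · [[1, -1], [3, -2]] = [[46, -30], [45, -29]].

17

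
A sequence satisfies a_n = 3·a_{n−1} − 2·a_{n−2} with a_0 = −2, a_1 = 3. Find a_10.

5113

With companion matrix T = [[3, −2], [1, 0]], [a_n, a_{n−1}]ᵀ = T·[a_{n−1}, a_{n−2}]ᵀ, so [a_10, a_9]ᵀ = T⁹·[a_1, a_0]ᵀ.
T⁹ = [[1023, −1022], [511, −510]], giving [a_10, a_9]ᵀ = [[5113], [2553]].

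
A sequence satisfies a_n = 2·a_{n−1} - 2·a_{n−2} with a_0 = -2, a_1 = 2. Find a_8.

-32

With companion matrix C = [[2, -2], [1, 0]], [a_n, a_{n−1}]ᵀ = C·[a_{n−1}, a_{n−2}]ᵀ, so [a_8, a_7]ᵀ = C⁷·[a_1, a_0]ᵀ.
C⁷ = [[0, 16], [-8, 16]], giving [a_8, a_7]ᵀ = [[-32], [-48]].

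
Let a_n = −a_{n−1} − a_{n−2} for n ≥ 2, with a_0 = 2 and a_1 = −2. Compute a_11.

With companion matrix B = [[−1, −1], [1, 0]], [a_n, a_{n−1}]ᵀ = B·[a_{n−1}, a_{n−2}]ᵀ, so [a_11, a_10]ᵀ = B¹⁰·[a_1, a_0]ᵀ.
B¹⁰ = [[−1, −1], [1, 0]], giving [a_11, a_10]ᵀ = [[0], [−2]].

0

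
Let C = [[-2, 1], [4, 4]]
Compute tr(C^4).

496

C^2 = [[8, 2], [8, 20]]
C^3 = [[-8, 16], [64, 88]]
C^4 = [[80, 56], [224, 416]]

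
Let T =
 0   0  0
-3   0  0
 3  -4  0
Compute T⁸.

T is strictly triangular, hence nilpotent: T³ = 0, so T⁸ = 0.

[[0, 0, 0], [0, 0, 0], [0, 0, 0]]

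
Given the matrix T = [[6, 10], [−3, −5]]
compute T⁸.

[[6, 10], [−3, −5]]

T² = T (a projection; rank 1, trace 1), so T⁸ = T.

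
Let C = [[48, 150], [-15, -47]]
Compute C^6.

tr C = 1 and det C = -6, so the characteristic polynomial is λ² − (1)λ + (-6) with roots 3 and -2.
Eigenvectors give P = [[10, -3], [-3, 1]] with P⁻¹ = [[1, 3], [3, 10]], and C = P·diag(3, -2)·P⁻¹.
Then C^6 = P·diag(729, 64)·P⁻¹ = [[7290, -192], [-2187, 64]] · [[1, 3], [3, 10]] = [[6714, 19950], [-1995, -5921]].

[[6714, 19950], [-1995, -5921]]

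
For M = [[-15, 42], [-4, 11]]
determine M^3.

[[-183, 546], [-52, 155]]

tr M = -4 and det M = 3, so the characteristic polynomial is λ² − (-4)λ + (3) with roots -1 and -3.
Eigenvectors give P = [[-3, 7], [-1, 2]] with P⁻¹ = [[2, -7], [1, -3]], and M = P·diag(-1, -3)·P⁻¹.
Then M^3 = P·diag(-1, -27)·P⁻¹ = [[3, -189], [1, -54]] · [[2, -7], [1, -3]] = [[-183, 546], [-52, 155]].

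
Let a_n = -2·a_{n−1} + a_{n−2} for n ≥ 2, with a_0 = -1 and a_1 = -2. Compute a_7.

-268

With companion matrix A = [[-2, 1], [1, 0]], [a_n, a_{n−1}]ᵀ = A·[a_{n−1}, a_{n−2}]ᵀ, so [a_7, a_6]ᵀ = A⁶·[a_1, a_0]ᵀ.
A⁶ = [[169, -70], [-70, 29]], giving [a_7, a_6]ᵀ = [[-268], [111]].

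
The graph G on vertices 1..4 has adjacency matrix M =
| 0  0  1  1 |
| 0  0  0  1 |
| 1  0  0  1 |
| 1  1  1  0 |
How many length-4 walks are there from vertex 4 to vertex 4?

11

The number of length-4 walks from vertex 4 to vertex 4 is entry (4,4) of M^4, where M is the adjacency matrix.
M^2 = [[2, 1, 1, 1], [1, 1, 1, 0], [1, 1, 2, 1], [1, 0, 1, 3]]
M^3 = [[2, 1, 3, 4], [1, 0, 1, 3], [3, 1, 2, 4], [4, 3, 4, 2]]
M^4 = [[7, 4, 6, 6], [4, 3, 4, 2], [6, 4, 7, 6], [6, 2, 6, 11]]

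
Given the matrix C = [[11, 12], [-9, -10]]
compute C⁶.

tr C = 1 and det C = -2, so the characteristic polynomial is λ² − (1)λ + (-2) with roots -1 and 2.
Eigenvectors give P = [[1, 4], [-1, -3]] with P⁻¹ = [[-3, -4], [1, 1]], and C = P·diag(-1, 2)·P⁻¹.
Then C⁶ = P·diag(1, 64)·P⁻¹ = [[1, 256], [-1, -192]] · [[-3, -4], [1, 1]] = [[253, 252], [-189, -188]].

[[253, 252], [-189, -188]]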